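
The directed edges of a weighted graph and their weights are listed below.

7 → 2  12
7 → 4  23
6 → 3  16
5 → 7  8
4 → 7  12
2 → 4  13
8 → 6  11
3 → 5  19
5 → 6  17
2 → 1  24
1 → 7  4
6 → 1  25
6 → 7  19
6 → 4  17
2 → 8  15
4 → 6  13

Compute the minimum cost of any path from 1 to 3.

56

Candidate routes:
1–7–2–8–6–3: 4+12+15+11+16 = 58
1–7–4–6–3: 4+23+13+16 = 56
Cheapest is 1–7–4–6–3 at 56.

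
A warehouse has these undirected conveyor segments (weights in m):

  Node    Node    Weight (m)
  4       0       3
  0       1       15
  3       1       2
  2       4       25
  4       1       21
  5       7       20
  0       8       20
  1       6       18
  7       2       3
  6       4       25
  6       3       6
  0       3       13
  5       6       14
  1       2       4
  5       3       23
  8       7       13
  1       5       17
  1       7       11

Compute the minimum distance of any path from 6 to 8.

28 m

Running Dijkstra from 6:
6: 0
3: 6  (via 6)
1: 8  (via 3)
2: 12  (via 1)
5: 14  (via 6)
7: 15  (via 2)
0: 19  (via 3)
4: 22  (via 0)
8: 28  (via 7)
Shortest route: 6 → 3 → 1 → 2 → 7 → 8 = 28 m.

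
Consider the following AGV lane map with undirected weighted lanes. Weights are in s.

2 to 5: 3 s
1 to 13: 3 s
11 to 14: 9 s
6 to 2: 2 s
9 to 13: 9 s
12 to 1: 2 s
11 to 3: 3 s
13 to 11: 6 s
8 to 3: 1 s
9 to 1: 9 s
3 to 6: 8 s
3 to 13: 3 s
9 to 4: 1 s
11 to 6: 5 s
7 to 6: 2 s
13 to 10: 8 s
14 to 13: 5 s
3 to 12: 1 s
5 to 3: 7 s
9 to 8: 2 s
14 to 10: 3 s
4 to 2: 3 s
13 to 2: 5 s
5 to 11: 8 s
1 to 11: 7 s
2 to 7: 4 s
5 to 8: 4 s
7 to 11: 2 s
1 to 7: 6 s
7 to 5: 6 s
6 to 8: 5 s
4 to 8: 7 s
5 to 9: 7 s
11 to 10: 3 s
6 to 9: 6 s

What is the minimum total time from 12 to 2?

Shortest distances from 12:
12: 0
3: 1  (via 12)
1: 2  (via 12)
8: 2  (via 3)
9: 4  (via 8)
11: 4  (via 3)
13: 4  (via 3)
4: 5  (via 9)
5: 6  (via 8)
7: 6  (via 11)
6: 7  (via 8)
10: 7  (via 11)
2: 8  (via 4)
Shortest route: 12 → 3 → 8 → 9 → 4 → 2 = 8 s.

8 s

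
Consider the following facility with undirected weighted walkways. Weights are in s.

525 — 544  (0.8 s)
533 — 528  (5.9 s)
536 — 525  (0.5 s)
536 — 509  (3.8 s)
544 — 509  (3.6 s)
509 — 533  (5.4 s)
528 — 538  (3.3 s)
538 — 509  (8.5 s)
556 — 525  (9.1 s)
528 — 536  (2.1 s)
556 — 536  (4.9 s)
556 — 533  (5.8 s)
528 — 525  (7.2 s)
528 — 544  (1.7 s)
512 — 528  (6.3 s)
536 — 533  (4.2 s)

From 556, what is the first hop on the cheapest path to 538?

536

Candidate routes:
556 → 536 → 525 → 544 → 528 → 538: 4.9+0.5+0.8+1.7+3.3 = 11.2
556 → 536 → 528 → 538: 4.9+2.1+3.3 = 10.3
Cheapest is 556 → 536 → 528 → 538 at 10.3 s.
So from 556 the first move is to 536.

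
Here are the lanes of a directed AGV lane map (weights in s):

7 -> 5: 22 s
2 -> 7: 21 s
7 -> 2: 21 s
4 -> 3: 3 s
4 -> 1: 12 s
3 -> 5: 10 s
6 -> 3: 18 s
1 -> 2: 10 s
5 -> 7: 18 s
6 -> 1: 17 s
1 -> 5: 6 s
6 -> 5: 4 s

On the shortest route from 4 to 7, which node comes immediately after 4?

Compare a few routes:
4 - 1 - 2 - 7: 12+10+21 = 43
4 - 3 - 5 - 7: 3+10+18 = 31
4 - 1 - 5 - 7: 12+6+18 = 36
Cheapest is 4 - 3 - 5 - 7 at 31 s.
So from 4 the first move is to 3.

3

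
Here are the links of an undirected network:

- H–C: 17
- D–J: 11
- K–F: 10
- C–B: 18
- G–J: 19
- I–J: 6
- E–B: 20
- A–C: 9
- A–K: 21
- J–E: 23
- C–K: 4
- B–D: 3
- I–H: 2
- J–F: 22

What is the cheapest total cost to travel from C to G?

44

Enumerating some paths:
C - H - I - J - G: 17+2+6+19 = 44
C - B - D - J - G: 18+3+11+19 = 51
C - K - F - J - G: 4+10+22+19 = 55
Cheapest is C - H - I - J - G at 44.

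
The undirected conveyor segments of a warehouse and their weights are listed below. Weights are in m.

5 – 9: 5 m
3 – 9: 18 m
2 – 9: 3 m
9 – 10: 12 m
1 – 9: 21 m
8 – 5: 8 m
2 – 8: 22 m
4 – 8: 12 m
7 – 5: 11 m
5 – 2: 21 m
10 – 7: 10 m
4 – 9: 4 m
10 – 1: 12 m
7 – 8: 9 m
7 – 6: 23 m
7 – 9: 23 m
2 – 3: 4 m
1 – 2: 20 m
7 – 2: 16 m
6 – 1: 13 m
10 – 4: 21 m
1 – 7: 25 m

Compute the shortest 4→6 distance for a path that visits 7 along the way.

Shortest 4→7: 4–9–5–7 = 20
Best 7 to 6: 7–6 costing 23
Total via 7: 20 + 23 = 43 m.

43 m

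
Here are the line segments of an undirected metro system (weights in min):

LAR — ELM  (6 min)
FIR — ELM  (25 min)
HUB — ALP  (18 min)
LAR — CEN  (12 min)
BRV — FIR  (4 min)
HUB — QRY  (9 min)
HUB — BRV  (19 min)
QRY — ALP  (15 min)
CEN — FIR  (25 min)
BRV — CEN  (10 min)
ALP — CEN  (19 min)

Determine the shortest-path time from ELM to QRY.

Candidate routes:
ELM–FIR–BRV–HUB–QRY: 25+4+19+9 = 57
ELM–LAR–CEN–BRV–HUB–QRY: 6+12+10+19+9 = 56
ELM–LAR–CEN–ALP–QRY: 6+12+19+15 = 52
The minimum is 52 min via ELM–LAR–CEN–ALP–QRY.

52 min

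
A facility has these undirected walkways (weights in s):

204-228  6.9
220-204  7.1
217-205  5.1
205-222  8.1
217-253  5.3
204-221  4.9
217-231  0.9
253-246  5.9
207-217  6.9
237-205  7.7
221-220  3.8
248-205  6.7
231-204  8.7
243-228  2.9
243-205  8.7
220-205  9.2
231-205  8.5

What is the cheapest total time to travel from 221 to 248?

Shortest distances from 221:
221: 0
220: 3.8  (via 221)
204: 4.9  (via 221)
228: 11.8  (via 204)
205: 13  (via 220)
231: 13.6  (via 204)
217: 14.5  (via 231)
243: 14.7  (via 228)
248: 19.7  (via 205)
Shortest route: 221–220–205–248 = 19.7 s.

19.7 s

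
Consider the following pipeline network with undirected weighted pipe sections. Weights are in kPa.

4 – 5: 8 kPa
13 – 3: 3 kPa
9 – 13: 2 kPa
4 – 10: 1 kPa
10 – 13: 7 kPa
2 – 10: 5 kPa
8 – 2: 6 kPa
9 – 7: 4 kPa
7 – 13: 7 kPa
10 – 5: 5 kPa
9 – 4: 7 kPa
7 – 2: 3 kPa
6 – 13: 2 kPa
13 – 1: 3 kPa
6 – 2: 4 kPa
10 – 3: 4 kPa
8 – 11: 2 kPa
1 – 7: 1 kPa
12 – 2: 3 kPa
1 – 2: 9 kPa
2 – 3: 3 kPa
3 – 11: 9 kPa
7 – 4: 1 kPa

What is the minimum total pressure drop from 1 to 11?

Settle nodes by increasing distance from 1:
1: 0
7: 1  (via 1)
4: 2  (via 7)
10: 3  (via 4)
13: 3  (via 1)
2: 4  (via 7)
6: 5  (via 13)
9: 5  (via 7)
3: 6  (via 13)
12: 7  (via 2)
5: 8  (via 10)
8: 10  (via 2)
11: 12  (via 8)
Shortest route: 1 → 7 → 2 → 8 → 11 = 12 kPa.

12 kPa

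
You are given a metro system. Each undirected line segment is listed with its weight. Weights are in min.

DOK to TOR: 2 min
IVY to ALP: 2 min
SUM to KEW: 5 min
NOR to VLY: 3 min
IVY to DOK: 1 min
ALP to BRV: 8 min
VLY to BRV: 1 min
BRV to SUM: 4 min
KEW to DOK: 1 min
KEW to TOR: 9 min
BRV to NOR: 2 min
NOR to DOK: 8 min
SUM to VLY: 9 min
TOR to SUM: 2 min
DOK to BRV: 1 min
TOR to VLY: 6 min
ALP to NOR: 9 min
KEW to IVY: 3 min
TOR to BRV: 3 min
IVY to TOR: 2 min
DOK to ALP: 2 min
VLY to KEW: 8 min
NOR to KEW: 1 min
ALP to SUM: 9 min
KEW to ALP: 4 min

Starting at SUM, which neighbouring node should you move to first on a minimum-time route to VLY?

Candidate routes:
SUM–BRV–VLY: 4+1 = 5
SUM–TOR–IVY–DOK–BRV–VLY: 2+2+1+1+1 = 7
SUM–TOR–BRV–VLY: 2+3+1 = 6
SUM–TOR–DOK–BRV–VLY: 2+2+1+1 = 6
The minimum is 5 min via SUM–BRV–VLY.
So from SUM the first move is to BRV.

BRV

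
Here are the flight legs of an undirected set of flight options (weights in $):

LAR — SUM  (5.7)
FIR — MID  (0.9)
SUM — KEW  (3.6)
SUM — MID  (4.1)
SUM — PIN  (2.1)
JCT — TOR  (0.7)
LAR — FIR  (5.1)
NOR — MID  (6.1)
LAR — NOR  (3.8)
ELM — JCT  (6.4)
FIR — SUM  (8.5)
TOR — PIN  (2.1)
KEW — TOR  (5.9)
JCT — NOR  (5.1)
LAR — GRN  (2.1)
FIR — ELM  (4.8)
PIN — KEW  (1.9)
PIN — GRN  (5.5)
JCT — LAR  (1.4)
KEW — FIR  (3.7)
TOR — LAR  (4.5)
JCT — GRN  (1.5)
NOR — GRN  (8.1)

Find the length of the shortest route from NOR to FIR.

$7

Shortest distances from NOR:
NOR: 0
LAR: 3.8  (via NOR)
JCT: 5.1  (via NOR)
TOR: 5.8  (via JCT)
GRN: 5.9  (via LAR)
MID: 6.1  (via NOR)
FIR: 7  (via MID)
Shortest route: NOR → MID → FIR = $7.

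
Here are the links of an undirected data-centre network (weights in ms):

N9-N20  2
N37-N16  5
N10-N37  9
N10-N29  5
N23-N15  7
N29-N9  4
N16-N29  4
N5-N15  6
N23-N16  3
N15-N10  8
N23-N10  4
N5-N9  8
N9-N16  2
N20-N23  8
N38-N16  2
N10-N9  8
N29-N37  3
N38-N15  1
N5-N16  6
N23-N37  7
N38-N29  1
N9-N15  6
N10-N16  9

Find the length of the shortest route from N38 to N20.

6 ms

Candidate routes:
N38 → N29 → N9 → N20: 1+4+2 = 7
N38 → N15 → N9 → N20: 1+6+2 = 9
N38 → N16 → N9 → N20: 2+2+2 = 6
The minimum is 6 ms via N38 → N16 → N9 → N20.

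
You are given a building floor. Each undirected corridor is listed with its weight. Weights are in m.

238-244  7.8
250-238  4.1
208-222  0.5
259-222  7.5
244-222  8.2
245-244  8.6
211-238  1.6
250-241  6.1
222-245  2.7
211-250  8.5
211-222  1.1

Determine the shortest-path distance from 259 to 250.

14.3 m

Settle nodes by increasing distance from 259:
259: 0
222: 7.5  (via 259)
208: 8  (via 222)
211: 8.6  (via 222)
245: 10.2  (via 222)
238: 10.2  (via 211)
250: 14.3  (via 238)
Shortest route: 259 → 222 → 211 → 238 → 250 = 14.3 m.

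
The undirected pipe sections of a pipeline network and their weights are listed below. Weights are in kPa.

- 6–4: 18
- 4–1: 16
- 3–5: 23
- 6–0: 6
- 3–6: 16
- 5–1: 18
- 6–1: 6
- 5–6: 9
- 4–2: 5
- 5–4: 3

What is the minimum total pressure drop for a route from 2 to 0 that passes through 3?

53 kPa

Shortest 2→3: 2 → 4 → 5 → 3 = 31
Shortest 3→0: 3 → 6 → 0 = 22
Total via 3: 31 + 22 = 53 kPa.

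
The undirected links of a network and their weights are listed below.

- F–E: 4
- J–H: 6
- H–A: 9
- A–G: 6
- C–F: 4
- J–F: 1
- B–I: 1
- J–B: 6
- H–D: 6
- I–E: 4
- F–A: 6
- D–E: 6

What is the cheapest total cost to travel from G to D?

Enumerating some paths:
G - A - F - E - D: 6+6+4+6 = 22
G - A - H - D: 6+9+6 = 21
G - A - F - J - B - I - E - D: 6+6+1+6+1+4+6 = 30
G - A - F - J - H - D: 6+6+1+6+6 = 25
Cheapest is G - A - H - D at 21.

21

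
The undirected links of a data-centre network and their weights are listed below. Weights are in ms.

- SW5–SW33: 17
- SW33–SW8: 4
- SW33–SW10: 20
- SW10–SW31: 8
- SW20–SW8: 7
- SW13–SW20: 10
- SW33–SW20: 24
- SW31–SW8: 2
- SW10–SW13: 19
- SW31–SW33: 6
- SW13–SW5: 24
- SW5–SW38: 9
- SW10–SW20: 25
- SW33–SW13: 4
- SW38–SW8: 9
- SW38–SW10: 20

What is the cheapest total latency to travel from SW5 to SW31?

20 ms

Compare a few routes:
SW5 → SW33 → SW31: 17+6 = 23
SW5 → SW38 → SW8 → SW31: 9+9+2 = 20
SW5 → SW33 → SW8 → SW31: 17+4+2 = 23
Cheapest is SW5 → SW38 → SW8 → SW31 at 20 ms.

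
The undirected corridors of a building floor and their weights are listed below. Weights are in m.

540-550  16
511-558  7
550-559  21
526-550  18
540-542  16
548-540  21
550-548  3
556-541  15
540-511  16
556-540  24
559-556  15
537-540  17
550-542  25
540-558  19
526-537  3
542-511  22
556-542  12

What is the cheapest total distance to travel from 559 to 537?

42 m

Compare a few routes:
559 - 550 - 540 - 537: 21+16+17 = 54
559 - 550 - 526 - 537: 21+18+3 = 42
Cheapest is 559 - 550 - 526 - 537 at 42 m.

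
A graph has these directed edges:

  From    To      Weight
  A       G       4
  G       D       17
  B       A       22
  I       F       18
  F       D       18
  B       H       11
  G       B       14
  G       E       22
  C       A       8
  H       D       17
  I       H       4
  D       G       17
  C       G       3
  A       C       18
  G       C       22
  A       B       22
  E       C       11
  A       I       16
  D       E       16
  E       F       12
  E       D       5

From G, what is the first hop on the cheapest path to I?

Enumerating some paths:
G - B - A - I: 14+22+16 = 52
G - E - C - A - I: 22+11+8+16 = 57
G - C - A - I: 22+8+16 = 46
G - D - E - C - A - I: 17+16+11+8+16 = 68
Cheapest is G - C - A - I at 46.
So from G the first move is to C.

C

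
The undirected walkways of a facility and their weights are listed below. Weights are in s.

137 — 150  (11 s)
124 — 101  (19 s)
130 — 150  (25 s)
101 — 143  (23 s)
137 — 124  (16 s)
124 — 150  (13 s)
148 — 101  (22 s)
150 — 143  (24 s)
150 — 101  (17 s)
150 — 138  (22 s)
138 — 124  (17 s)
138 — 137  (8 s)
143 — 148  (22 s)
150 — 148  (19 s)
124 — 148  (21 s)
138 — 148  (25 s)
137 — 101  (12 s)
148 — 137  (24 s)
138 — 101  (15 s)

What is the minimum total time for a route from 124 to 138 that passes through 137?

24 s

Shortest 124→137: 124–137 = 16
Shortest 137→138: 137–138 = 8
Total via 137: 16 + 8 = 24 s.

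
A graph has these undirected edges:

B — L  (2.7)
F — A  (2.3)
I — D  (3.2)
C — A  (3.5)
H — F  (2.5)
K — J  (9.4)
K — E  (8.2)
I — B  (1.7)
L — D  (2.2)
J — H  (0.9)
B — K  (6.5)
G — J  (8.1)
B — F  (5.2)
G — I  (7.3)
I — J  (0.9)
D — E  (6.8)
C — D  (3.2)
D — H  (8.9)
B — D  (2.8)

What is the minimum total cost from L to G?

11.7

Settle nodes by increasing distance from L:
L: 0
D: 2.2  (via L)
B: 2.7  (via L)
I: 4.4  (via B)
J: 5.3  (via I)
C: 5.4  (via D)
H: 6.2  (via J)
F: 7.9  (via B)
A: 8.9  (via C)
E: 9  (via D)
K: 9.2  (via B)
G: 11.7  (via I)
Shortest route: L–B–I–G = 11.7.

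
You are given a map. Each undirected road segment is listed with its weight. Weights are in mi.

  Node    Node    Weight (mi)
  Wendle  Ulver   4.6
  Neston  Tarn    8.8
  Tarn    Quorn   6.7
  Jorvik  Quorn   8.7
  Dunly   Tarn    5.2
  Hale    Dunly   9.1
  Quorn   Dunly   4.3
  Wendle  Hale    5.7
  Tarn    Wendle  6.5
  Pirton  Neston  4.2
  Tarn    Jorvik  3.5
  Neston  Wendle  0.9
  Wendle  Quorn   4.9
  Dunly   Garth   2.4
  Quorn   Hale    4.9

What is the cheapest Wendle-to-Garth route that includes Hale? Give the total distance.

17.2 mi

Shortest Wendle→Hale: Wendle → Hale = 5.7
Shortest Hale→Garth: Hale → Dunly → Garth = 11.5
Total via Hale: 5.7 + 11.5 = 17.2 mi.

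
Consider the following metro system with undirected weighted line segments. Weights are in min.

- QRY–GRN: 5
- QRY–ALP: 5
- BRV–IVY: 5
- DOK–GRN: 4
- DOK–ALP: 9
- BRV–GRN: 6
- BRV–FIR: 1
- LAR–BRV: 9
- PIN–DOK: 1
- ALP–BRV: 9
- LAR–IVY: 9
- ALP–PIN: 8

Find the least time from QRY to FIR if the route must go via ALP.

Shortest QRY→ALP: QRY–ALP = 5
Shortest ALP→FIR: ALP–BRV–FIR = 10
Total via ALP: 5 + 10 = 15 min.

15 min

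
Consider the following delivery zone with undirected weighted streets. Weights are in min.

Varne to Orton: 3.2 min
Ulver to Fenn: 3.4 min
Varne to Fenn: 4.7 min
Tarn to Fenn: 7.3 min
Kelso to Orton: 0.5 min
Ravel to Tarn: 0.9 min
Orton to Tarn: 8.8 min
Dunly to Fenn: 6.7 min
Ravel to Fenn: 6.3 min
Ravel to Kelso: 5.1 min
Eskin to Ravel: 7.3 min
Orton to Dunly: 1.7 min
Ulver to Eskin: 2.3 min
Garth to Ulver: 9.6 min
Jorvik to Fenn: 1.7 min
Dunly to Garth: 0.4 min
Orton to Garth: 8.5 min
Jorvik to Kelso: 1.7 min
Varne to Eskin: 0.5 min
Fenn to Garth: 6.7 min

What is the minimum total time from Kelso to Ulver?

6.5 min

Settle nodes by increasing distance from Kelso:
Kelso: 0
Orton: 0.5  (via Kelso)
Jorvik: 1.7  (via Kelso)
Dunly: 2.2  (via Orton)
Garth: 2.6  (via Dunly)
Fenn: 3.4  (via Jorvik)
Varne: 3.7  (via Orton)
Eskin: 4.2  (via Varne)
Ravel: 5.1  (via Kelso)
Tarn: 6  (via Ravel)
Ulver: 6.5  (via Eskin)
Shortest route: Kelso → Orton → Varne → Eskin → Ulver = 6.5 min.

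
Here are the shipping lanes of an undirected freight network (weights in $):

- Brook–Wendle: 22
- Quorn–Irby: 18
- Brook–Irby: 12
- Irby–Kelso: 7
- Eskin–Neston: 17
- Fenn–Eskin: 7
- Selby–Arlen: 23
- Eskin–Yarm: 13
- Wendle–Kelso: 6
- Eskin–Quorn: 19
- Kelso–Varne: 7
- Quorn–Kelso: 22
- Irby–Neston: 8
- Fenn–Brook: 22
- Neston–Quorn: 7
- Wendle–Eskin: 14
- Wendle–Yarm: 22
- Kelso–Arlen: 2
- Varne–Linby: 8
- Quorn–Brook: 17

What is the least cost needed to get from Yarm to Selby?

$53

Settle nodes by increasing distance from Yarm:
Yarm: 0
Eskin: 13  (via Yarm)
Fenn: 20  (via Eskin)
Wendle: 22  (via Yarm)
Kelso: 28  (via Wendle)
Arlen: 30  (via Kelso)
Neston: 30  (via Eskin)
Quorn: 32  (via Eskin)
Varne: 35  (via Kelso)
Irby: 35  (via Kelso)
Brook: 42  (via Fenn)
Linby: 43  (via Varne)
Selby: 53  (via Arlen)
Shortest route: Yarm–Wendle–Kelso–Arlen–Selby = $53.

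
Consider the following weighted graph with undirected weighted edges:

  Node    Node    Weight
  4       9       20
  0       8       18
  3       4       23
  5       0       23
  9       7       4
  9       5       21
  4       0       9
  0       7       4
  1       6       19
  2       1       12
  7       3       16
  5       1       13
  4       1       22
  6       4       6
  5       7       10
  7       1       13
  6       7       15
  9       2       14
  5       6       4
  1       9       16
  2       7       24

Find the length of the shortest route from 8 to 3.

Enumerating some paths:
8–0–4–3: 18+9+23 = 50
8–0–4–6–5–7–3: 18+9+6+4+10+16 = 63
8–0–7–3: 18+4+16 = 38
Cheapest is 8–0–7–3 at 38.

38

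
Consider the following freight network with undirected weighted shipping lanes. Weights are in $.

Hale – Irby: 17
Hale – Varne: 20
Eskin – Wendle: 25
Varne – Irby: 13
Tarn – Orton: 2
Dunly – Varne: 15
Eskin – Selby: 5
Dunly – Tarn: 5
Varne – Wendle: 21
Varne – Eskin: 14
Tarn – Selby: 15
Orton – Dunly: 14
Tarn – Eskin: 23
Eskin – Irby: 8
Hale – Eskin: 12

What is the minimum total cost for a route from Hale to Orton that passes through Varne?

Best Hale to Varne: Hale–Varne costing 20
Shortest Varne→Orton: Varne–Dunly–Tarn–Orton = 22
Total via Varne: 20 + 22 = $42.

$42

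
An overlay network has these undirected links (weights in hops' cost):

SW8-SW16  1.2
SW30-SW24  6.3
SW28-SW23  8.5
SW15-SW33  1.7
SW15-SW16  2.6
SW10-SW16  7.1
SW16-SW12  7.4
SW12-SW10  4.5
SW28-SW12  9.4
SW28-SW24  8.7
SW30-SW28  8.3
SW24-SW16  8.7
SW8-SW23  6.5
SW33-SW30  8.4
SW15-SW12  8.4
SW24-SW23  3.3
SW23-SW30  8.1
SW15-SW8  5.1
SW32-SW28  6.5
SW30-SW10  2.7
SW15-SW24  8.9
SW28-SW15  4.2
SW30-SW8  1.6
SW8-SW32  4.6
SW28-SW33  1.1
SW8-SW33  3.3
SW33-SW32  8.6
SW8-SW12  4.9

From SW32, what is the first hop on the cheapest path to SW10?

SW8

Candidate routes:
SW32 → SW8 → SW16 → SW10: 4.6+1.2+7.1 = 12.9
SW32 → SW8 → SW30 → SW10: 4.6+1.6+2.7 = 8.9
Cheapest is SW32 → SW8 → SW30 → SW10 at 8.9 hops' cost.
So from SW32 the first move is to SW8.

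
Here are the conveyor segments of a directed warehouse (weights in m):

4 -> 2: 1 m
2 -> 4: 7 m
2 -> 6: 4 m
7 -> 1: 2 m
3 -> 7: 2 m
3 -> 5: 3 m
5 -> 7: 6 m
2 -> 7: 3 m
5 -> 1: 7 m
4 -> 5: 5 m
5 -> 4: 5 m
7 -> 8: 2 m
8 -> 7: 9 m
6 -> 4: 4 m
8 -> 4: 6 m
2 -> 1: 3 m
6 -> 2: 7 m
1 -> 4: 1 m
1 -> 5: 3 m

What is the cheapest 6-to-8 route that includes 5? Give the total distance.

Best 6 to 5: 6 → 4 → 5 costing 9
Shortest 5→8: 5 → 7 → 8 = 8
Total via 5: 9 + 8 = 17 m.

17 m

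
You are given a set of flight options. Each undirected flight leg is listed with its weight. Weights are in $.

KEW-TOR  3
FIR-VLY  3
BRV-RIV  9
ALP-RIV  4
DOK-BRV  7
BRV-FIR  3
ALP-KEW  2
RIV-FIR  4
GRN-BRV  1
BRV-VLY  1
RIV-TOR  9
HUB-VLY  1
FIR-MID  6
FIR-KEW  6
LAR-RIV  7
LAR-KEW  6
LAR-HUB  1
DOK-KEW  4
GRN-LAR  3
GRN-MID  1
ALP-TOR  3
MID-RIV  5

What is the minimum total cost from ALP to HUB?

Shortest distances from ALP:
ALP: 0
KEW: 2  (via ALP)
TOR: 3  (via ALP)
RIV: 4  (via ALP)
DOK: 6  (via KEW)
LAR: 8  (via KEW)
FIR: 8  (via KEW)
HUB: 9  (via LAR)
Shortest route: ALP → KEW → LAR → HUB = $9.

$9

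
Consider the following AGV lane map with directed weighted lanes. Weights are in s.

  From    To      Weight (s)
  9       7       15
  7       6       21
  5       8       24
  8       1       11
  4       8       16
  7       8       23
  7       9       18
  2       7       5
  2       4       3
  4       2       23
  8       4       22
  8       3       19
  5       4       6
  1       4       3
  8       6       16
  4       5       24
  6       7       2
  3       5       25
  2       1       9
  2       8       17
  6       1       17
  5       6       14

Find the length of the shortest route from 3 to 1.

56 s

Shortest distances from 3:
3: 0
5: 25  (via 3)
4: 31  (via 5)
6: 39  (via 5)
7: 41  (via 6)
8: 47  (via 4)
2: 54  (via 4)
1: 56  (via 6)
Shortest route: 3–5–6–1 = 56 s.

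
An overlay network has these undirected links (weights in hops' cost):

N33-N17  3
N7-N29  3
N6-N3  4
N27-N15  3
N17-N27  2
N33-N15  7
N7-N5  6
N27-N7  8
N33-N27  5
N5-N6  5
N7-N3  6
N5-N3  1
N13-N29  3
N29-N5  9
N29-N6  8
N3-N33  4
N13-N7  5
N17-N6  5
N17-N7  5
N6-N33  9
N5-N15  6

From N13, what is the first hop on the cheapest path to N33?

N7

Enumerating some paths:
N13–N7–N17–N33: 5+5+3 = 13
N13–N7–N3–N33: 5+6+4 = 15
N13–N7–N5–N3–N33: 5+6+1+4 = 16
N13–N29–N7–N17–N33: 3+3+5+3 = 14
The minimum is 13 hops' cost via N13–N7–N17–N33.
So from N13 the first move is to N7.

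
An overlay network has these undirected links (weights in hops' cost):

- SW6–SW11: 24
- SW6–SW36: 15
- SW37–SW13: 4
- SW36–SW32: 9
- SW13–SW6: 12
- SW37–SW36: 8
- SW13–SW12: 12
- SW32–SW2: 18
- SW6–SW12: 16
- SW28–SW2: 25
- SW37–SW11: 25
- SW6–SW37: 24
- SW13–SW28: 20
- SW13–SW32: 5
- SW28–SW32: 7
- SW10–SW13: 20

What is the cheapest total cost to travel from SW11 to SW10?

49 hops' cost

Settle nodes by increasing distance from SW11:
SW11: 0
SW6: 24  (via SW11)
SW37: 25  (via SW11)
SW13: 29  (via SW37)
SW36: 33  (via SW37)
SW32: 34  (via SW13)
SW12: 40  (via SW6)
SW28: 41  (via SW32)
SW10: 49  (via SW13)
Shortest route: SW11 → SW37 → SW13 → SW10 = 49 hops' cost.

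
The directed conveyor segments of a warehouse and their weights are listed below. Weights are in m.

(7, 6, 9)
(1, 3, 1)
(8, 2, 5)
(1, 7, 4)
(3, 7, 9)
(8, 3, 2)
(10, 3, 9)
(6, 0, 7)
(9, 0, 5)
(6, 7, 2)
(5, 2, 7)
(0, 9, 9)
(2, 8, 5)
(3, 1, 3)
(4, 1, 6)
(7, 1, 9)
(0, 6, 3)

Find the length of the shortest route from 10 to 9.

41 m

Settle nodes by increasing distance from 10:
10: 0
3: 9  (via 10)
1: 12  (via 3)
7: 16  (via 1)
6: 25  (via 7)
0: 32  (via 6)
9: 41  (via 0)
Shortest route: 10–3–1–7–6–0–9 = 41 m.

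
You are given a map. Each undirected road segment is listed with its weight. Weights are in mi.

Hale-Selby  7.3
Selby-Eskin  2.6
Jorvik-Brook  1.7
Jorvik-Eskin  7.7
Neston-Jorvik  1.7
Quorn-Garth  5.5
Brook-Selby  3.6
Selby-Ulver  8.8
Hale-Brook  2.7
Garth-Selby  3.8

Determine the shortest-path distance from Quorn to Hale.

Running Dijkstra from Quorn:
Quorn: 0
Garth: 5.5  (via Quorn)
Selby: 9.3  (via Garth)
Eskin: 11.9  (via Selby)
Brook: 12.9  (via Selby)
Jorvik: 14.6  (via Brook)
Hale: 15.6  (via Brook)
Shortest route: Quorn → Garth → Selby → Brook → Hale = 15.6 mi.

15.6 mi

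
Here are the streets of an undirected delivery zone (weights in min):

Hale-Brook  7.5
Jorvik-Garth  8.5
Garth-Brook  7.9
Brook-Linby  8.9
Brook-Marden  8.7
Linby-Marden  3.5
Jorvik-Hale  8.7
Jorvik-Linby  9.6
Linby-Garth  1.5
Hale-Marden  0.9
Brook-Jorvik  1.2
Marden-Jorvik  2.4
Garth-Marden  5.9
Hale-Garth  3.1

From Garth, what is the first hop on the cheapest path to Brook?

Hale

Compare a few routes:
Garth → Hale → Marden → Jorvik → Brook: 3.1+0.9+2.4+1.2 = 7.6
Garth → Brook: 7.9 = 7.9
The minimum is 7.6 min via Garth → Hale → Marden → Jorvik → Brook.
So from Garth the first move is to Hale.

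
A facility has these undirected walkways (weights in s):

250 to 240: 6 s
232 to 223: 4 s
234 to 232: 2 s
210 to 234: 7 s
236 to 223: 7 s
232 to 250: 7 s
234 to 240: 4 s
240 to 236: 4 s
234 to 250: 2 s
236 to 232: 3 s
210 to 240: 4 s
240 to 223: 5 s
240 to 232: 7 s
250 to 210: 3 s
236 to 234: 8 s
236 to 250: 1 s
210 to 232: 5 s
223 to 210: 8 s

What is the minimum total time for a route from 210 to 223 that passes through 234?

11 s

Shortest 210→234: 210 → 250 → 234 = 5
Best 234 to 223: 234 → 232 → 223 costing 6
Total via 234: 5 + 6 = 11 s.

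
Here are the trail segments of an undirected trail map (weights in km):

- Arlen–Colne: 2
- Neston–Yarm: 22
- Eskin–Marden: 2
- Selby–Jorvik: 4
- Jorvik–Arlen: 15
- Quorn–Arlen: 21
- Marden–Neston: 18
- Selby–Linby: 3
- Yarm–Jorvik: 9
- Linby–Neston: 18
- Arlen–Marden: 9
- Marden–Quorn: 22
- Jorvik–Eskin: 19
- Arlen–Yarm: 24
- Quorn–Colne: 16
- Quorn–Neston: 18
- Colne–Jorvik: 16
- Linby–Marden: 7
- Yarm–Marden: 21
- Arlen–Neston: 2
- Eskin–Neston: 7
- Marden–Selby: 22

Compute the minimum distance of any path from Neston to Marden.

Running Dijkstra from Neston:
Neston: 0
Arlen: 2  (via Neston)
Colne: 4  (via Arlen)
Eskin: 7  (via Neston)
Marden: 9  (via Eskin)
Shortest route: Neston → Eskin → Marden = 9 km.

9 km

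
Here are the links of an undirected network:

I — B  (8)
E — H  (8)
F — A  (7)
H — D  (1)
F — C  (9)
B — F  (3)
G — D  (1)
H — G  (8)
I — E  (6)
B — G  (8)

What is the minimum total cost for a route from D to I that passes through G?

17

Shortest D→G: D → G = 1
Best G to I: G → B → I costing 16
Total via G: 1 + 16 = 17.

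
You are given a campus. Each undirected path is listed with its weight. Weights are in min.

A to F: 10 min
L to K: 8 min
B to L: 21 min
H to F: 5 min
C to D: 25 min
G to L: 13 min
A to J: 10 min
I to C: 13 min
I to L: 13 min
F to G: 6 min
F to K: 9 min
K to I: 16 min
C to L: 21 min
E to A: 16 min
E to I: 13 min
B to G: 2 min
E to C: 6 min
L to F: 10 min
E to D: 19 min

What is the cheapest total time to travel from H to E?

Compare a few routes:
H → F → A → E: 5+10+16 = 31
H → F → L → C → E: 5+10+21+6 = 42
H → F → L → I → E: 5+10+13+13 = 41
The minimum is 31 min via H → F → A → E.

31 min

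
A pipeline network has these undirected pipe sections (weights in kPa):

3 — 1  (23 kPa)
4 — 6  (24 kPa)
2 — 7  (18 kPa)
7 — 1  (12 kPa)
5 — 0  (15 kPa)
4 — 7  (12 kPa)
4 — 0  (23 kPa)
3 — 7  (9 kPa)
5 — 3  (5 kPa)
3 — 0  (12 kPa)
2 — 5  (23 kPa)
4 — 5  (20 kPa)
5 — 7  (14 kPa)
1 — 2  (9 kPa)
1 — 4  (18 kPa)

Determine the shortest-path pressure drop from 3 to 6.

45 kPa

Compare a few routes:
3 - 5 - 4 - 6: 5+20+24 = 49
3 - 0 - 4 - 6: 12+23+24 = 59
3 - 7 - 4 - 6: 9+12+24 = 45
3 - 5 - 7 - 4 - 6: 5+14+12+24 = 55
The minimum is 45 kPa via 3 - 7 - 4 - 6.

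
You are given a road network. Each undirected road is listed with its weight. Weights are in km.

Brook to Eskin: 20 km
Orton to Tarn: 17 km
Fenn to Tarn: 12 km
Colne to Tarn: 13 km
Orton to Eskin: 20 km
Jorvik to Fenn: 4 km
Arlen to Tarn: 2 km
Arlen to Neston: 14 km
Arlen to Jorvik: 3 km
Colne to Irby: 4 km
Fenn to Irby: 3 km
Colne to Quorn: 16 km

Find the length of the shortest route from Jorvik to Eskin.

Running Dijkstra from Jorvik:
Jorvik: 0
Arlen: 3  (via Jorvik)
Fenn: 4  (via Jorvik)
Tarn: 5  (via Arlen)
Irby: 7  (via Fenn)
Colne: 11  (via Irby)
Neston: 17  (via Arlen)
Orton: 22  (via Tarn)
Quorn: 27  (via Colne)
Eskin: 42  (via Orton)
Shortest route: Jorvik → Arlen → Tarn → Orton → Eskin = 42 km.

42 km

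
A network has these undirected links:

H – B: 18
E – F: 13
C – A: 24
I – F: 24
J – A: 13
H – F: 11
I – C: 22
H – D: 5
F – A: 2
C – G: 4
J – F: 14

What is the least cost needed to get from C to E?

39

Running Dijkstra from C:
C: 0
G: 4  (via C)
I: 22  (via C)
A: 24  (via C)
F: 26  (via A)
H: 37  (via F)
J: 37  (via A)
E: 39  (via F)
Shortest route: C → A → F → E = 39.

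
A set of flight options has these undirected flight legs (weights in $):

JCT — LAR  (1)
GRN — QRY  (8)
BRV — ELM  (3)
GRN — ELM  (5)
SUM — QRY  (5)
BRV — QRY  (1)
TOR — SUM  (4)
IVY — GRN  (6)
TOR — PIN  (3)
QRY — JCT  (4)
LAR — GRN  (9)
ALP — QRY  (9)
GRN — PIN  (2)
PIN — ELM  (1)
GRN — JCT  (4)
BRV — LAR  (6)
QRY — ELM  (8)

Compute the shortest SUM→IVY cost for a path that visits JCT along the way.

$19

Shortest SUM→JCT: SUM → QRY → JCT = 9
Shortest JCT→IVY: JCT → GRN → IVY = 10
Total via JCT: 9 + 10 = $19.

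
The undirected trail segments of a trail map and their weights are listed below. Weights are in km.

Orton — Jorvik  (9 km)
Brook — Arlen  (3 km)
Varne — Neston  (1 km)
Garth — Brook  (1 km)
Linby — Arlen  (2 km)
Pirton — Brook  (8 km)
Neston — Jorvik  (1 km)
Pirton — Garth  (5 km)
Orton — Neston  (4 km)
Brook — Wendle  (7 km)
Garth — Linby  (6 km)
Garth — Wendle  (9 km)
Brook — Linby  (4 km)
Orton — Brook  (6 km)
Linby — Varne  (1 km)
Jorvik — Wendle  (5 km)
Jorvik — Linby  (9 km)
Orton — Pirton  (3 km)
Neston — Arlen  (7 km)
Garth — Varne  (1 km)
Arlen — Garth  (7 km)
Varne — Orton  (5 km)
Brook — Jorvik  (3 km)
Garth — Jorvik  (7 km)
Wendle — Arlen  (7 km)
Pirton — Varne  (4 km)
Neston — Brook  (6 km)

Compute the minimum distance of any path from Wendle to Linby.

8 km

Candidate routes:
Wendle–Garth–Varne–Linby: 9+1+1 = 11
Wendle–Jorvik–Neston–Varne–Linby: 5+1+1+1 = 8
Wendle–Brook–Garth–Varne–Linby: 7+1+1+1 = 10
Wendle–Arlen–Linby: 7+2 = 9
Cheapest is Wendle–Jorvik–Neston–Varne–Linby at 8 km.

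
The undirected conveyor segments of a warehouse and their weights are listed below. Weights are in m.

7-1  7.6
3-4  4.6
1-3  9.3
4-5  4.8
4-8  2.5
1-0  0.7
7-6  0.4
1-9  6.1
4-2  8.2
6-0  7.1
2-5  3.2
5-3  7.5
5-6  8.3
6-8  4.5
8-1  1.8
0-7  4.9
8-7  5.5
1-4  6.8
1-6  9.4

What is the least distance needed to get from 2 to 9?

18.4 m

Running Dijkstra from 2:
2: 0
5: 3.2  (via 2)
4: 8  (via 5)
8: 10.5  (via 4)
3: 10.7  (via 5)
6: 11.5  (via 5)
7: 11.9  (via 6)
1: 12.3  (via 8)
0: 13  (via 1)
9: 18.4  (via 1)
Shortest route: 2–5–4–8–1–9 = 18.4 m.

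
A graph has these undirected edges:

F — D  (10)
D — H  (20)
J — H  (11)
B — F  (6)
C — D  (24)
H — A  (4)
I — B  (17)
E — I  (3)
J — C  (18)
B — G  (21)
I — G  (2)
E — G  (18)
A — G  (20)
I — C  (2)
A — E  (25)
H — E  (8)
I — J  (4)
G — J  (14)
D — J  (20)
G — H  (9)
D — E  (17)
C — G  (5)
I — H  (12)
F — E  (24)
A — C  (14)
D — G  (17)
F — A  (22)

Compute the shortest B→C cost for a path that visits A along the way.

Shortest B→A: B → F → A = 28
Shortest A→C: A → C = 14
Total via A: 28 + 14 = 42.

42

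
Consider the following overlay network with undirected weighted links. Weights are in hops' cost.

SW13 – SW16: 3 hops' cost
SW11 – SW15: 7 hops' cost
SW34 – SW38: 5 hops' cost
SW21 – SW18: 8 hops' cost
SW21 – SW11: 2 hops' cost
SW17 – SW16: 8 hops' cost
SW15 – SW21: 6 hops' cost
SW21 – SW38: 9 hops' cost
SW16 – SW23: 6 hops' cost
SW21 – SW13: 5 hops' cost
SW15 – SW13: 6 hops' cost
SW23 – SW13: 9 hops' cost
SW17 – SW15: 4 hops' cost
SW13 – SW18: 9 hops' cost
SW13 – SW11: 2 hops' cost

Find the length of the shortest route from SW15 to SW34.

20 hops' cost

Running Dijkstra from SW15:
SW15: 0
SW17: 4  (via SW15)
SW13: 6  (via SW15)
SW21: 6  (via SW15)
SW11: 7  (via SW15)
SW16: 9  (via SW13)
SW18: 14  (via SW21)
SW23: 15  (via SW13)
SW38: 15  (via SW21)
SW34: 20  (via SW38)
Shortest route: SW15 → SW21 → SW38 → SW34 = 20 hops' cost.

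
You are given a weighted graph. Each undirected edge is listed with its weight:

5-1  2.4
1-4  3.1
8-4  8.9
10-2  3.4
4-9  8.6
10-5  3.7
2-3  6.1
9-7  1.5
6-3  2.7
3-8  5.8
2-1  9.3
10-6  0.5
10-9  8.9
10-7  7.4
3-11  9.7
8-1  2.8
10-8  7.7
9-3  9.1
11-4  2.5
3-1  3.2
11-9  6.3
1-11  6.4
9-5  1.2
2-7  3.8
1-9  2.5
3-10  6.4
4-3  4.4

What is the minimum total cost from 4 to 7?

Running Dijkstra from 4:
4: 0
11: 2.5  (via 4)
1: 3.1  (via 4)
3: 4.4  (via 4)
5: 5.5  (via 1)
9: 5.6  (via 1)
8: 5.9  (via 1)
6: 7.1  (via 3)
7: 7.1  (via 9)
Shortest route: 4 → 1 → 9 → 7 = 7.1.

7.1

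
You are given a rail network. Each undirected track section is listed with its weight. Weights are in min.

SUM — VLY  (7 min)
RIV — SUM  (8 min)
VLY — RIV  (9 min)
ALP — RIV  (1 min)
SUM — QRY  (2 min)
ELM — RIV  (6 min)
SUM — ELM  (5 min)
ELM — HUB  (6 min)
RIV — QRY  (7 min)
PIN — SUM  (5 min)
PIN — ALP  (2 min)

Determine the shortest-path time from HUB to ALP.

Settle nodes by increasing distance from HUB:
HUB: 0
ELM: 6  (via HUB)
SUM: 11  (via ELM)
RIV: 12  (via ELM)
QRY: 13  (via SUM)
ALP: 13  (via RIV)
Shortest route: HUB → ELM → RIV → ALP = 13 min.

13 min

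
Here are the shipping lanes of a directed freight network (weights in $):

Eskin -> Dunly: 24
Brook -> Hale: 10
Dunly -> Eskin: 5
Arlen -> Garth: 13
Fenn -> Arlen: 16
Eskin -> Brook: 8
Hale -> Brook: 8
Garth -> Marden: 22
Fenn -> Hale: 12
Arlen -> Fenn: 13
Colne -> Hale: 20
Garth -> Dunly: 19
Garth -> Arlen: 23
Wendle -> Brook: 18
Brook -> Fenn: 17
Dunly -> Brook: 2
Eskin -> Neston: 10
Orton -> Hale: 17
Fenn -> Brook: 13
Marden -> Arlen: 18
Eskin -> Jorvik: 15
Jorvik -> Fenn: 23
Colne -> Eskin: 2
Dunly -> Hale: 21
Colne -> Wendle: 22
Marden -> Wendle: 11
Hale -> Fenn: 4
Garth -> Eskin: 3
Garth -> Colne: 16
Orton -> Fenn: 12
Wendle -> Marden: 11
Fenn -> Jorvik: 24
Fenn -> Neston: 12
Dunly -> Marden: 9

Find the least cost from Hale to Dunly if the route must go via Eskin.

$60

Shortest Hale→Eskin: Hale–Fenn–Arlen–Garth–Eskin = 36
Best Eskin to Dunly: Eskin–Dunly costing 24
Total via Eskin: 36 + 24 = $60.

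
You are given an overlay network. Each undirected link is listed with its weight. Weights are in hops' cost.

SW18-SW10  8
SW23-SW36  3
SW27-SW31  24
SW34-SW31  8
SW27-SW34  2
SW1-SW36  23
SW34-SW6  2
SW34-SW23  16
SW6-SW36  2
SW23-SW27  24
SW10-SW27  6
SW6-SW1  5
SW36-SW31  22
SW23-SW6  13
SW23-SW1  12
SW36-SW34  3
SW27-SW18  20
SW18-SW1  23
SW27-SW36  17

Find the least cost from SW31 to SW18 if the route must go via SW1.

38 hops' cost

Shortest SW31→SW1: SW31 → SW34 → SW6 → SW1 = 15
Best SW1 to SW18: SW1 → SW18 costing 23
Total via SW1: 15 + 23 = 38 hops' cost.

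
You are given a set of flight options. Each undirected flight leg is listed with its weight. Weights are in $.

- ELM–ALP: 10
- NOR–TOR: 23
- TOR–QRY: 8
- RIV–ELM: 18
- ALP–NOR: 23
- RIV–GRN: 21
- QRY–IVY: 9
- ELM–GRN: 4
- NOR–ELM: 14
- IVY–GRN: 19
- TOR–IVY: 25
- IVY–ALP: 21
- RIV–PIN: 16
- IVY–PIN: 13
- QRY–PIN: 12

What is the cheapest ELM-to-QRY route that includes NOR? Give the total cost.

$45

Best ELM to NOR: ELM → NOR costing 14
Shortest NOR→QRY: NOR → TOR → QRY = 31
Total via NOR: 14 + 31 = $45.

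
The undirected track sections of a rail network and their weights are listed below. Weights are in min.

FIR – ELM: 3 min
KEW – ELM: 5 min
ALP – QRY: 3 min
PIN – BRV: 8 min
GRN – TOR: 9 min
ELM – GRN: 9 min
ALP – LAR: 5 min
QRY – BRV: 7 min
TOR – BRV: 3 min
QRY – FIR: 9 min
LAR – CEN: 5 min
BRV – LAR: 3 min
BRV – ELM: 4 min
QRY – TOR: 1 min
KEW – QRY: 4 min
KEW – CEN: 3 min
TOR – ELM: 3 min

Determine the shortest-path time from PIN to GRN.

20 min

Enumerating some paths:
PIN → BRV → TOR → GRN: 8+3+9 = 20
PIN → BRV → ELM → TOR → GRN: 8+4+3+9 = 24
PIN → BRV → ELM → GRN: 8+4+9 = 21
PIN → BRV → TOR → ELM → GRN: 8+3+3+9 = 23
The minimum is 20 min via PIN → BRV → TOR → GRN.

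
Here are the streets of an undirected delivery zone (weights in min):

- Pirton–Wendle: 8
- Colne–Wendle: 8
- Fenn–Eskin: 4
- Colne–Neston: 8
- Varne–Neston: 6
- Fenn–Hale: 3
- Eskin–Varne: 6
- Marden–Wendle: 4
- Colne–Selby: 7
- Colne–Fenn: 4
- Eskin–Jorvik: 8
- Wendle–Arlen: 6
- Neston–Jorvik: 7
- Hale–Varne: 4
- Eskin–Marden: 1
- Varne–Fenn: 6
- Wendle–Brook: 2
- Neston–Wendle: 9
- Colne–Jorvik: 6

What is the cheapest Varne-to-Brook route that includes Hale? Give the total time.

18 min

Shortest Varne→Hale: Varne–Hale = 4
Best Hale to Brook: Hale–Fenn–Eskin–Marden–Wendle–Brook costing 14
Total via Hale: 4 + 14 = 18 min.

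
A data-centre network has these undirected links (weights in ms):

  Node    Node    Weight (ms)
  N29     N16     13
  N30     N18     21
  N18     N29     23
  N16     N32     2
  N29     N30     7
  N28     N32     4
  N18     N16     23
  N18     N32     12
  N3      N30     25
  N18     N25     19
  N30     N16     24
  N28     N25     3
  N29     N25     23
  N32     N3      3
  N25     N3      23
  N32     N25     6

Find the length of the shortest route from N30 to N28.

Compare a few routes:
N30–N16–N32–N28: 24+2+4 = 30
N30–N29–N16–N32–N25–N28: 7+13+2+6+3 = 31
N30–N29–N16–N32–N28: 7+13+2+4 = 26
The minimum is 26 ms via N30–N29–N16–N32–N28.

26 ms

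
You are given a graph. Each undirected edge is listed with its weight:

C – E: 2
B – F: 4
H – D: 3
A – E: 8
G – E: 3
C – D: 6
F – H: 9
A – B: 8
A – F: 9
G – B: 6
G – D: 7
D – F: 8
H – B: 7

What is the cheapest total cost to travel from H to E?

11

Settle nodes by increasing distance from H:
H: 0
D: 3  (via H)
B: 7  (via H)
C: 9  (via D)
F: 9  (via H)
G: 10  (via D)
E: 11  (via C)
Shortest route: H → D → C → E = 11.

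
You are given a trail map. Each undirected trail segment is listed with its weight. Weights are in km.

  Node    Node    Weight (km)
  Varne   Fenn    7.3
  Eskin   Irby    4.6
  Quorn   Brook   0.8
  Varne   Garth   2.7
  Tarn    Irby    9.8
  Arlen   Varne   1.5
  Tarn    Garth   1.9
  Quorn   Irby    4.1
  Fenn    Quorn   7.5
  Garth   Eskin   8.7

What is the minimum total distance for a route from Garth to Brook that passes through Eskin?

Best Garth to Eskin: Garth–Eskin costing 8.7
Best Eskin to Brook: Eskin–Irby–Quorn–Brook costing 9.5
Total via Eskin: 8.7 + 9.5 = 18.2 km.

18.2 km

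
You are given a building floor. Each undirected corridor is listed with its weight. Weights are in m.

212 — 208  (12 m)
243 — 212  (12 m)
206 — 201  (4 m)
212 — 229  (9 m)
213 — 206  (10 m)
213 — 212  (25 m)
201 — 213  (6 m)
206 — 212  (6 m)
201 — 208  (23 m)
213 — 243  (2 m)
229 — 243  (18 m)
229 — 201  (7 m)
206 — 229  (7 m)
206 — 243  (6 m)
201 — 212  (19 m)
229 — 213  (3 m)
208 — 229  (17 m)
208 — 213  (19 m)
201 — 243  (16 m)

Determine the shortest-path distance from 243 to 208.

Enumerating some paths:
243–213–229–208: 2+3+17 = 22
243–213–208: 2+19 = 21
243–212–208: 12+12 = 24
Cheapest is 243–213–208 at 21 m.

21 m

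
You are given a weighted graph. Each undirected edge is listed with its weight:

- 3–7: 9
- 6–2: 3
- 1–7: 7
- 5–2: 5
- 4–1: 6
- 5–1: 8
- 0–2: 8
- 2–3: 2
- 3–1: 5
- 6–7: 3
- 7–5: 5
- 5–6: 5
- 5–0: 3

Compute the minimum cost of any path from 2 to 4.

13

Running Dijkstra from 2:
2: 0
3: 2  (via 2)
6: 3  (via 2)
5: 5  (via 2)
7: 6  (via 6)
1: 7  (via 3)
0: 8  (via 2)
4: 13  (via 1)
Shortest route: 2 → 3 → 1 → 4 = 13.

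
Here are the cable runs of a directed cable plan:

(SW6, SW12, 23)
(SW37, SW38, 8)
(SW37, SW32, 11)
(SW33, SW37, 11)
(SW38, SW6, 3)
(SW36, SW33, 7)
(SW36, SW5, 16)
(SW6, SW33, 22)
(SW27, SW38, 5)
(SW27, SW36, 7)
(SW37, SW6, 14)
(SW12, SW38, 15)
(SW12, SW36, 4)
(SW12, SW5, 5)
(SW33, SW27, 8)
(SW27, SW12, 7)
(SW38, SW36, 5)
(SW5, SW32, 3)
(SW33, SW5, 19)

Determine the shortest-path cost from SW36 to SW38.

Settle nodes by increasing distance from SW36:
SW36: 0
SW33: 7  (via SW36)
SW27: 15  (via SW33)
SW5: 16  (via SW36)
SW37: 18  (via SW33)
SW32: 19  (via SW5)
SW38: 20  (via SW27)
Shortest route: SW36–SW33–SW27–SW38 = 20.

20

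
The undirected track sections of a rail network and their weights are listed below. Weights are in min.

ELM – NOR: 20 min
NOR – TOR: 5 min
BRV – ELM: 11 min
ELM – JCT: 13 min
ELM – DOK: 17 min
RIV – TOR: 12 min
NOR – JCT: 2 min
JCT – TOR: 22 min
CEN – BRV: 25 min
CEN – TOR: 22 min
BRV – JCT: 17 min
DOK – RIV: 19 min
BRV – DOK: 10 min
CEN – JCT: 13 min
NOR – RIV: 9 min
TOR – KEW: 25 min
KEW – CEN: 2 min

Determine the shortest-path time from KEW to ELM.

28 min

Compare a few routes:
KEW - CEN - JCT - ELM: 2+13+13 = 28
KEW - CEN - JCT - NOR - ELM: 2+13+2+20 = 37
KEW - CEN - BRV - ELM: 2+25+11 = 38
Cheapest is KEW - CEN - JCT - ELM at 28 min.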